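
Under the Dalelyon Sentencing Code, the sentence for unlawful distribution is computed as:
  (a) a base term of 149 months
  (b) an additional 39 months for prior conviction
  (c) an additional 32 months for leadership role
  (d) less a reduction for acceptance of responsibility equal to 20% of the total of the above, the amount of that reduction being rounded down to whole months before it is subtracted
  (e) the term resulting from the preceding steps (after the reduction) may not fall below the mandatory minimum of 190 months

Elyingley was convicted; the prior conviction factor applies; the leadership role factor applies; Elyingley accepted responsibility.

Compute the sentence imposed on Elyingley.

190 months

Prior conviction enhancement: +39 months
Leadership role enhancement: +32 months
Adjusted term: 149 months + 39 months + 32 months = 220 months
Acceptance of responsibility reduction: 20% of 220 months = 44 months (rounded down)
After reduction: 220 − 44 = 176 months
Minimum 190 months: 176 months is below the minimum → 190 months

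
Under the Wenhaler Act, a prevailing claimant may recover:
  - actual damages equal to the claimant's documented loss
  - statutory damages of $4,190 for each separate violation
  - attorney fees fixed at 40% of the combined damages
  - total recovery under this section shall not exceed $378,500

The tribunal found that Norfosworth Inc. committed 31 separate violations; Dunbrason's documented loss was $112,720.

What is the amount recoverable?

Statutory damages: 31 × $4,190 = $129,890
Combined damages: $112,720 + $129,890 = $242,610
Attorney fees: 40% of $242,610 = $97,044
Total before cap: $242,610 + $97,044 = $339,654
Cap at $378,500: $339,654 is within the cap, no reduction.

$339,654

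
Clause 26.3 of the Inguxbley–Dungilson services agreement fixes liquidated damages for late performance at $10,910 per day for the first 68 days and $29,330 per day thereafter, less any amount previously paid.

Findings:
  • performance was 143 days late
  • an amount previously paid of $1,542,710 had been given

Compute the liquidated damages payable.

First 68 days: 68 × $10,910 = $741,880
Remaining days: (143 − 68) × $29,330 = $2,199,750
Accrued per-day damages: $741,880 + $2,199,750 = $2,941,630
Less amount previously paid: $2,941,630 − $1,542,710 = $1,398,920

$1,398,920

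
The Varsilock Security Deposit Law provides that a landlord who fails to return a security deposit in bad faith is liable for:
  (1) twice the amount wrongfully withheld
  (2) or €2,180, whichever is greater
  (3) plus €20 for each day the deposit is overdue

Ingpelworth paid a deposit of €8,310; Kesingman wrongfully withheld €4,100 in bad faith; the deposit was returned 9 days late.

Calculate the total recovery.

Doubled: 2 × €4,100 = €8,200
Minimum €2,180: €8,200 meets the minimum, no increase.
Late-return penalty: 9 × €20 = €180
Damages plus late penalty: €8,200 + €180 = €8,380

€8,380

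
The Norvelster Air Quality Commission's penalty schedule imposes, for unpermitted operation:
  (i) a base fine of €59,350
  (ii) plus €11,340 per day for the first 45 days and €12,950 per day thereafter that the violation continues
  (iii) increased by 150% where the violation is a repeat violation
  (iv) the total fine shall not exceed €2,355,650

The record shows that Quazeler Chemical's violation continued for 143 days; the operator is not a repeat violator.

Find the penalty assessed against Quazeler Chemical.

€1,838,750

First 45 days: 45 × €11,340 = €510,300
Remaining days: (143 − 45) × €12,950 = €1,269,100
Per-day component: €510,300 + €1,269,100 = €1,779,400
Base plus per-day: €59,350 + €1,779,400 = €1,838,750
The operator is not a repeat violator: no 150% increase.
Cap at €2,355,650: €1,838,750 is within the cap, no reduction.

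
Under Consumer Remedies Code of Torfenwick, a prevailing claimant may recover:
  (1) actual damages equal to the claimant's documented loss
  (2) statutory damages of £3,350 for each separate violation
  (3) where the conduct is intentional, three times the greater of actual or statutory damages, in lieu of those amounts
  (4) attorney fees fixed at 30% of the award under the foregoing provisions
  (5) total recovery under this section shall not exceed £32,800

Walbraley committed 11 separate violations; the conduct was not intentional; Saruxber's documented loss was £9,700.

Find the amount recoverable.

Statutory damages: 11 × £3,350 = £36,850
Conduct not intentional: the in-lieu enhancement does not apply.
Actual plus statutory damages: £9,700 + £36,850 = £46,550
Attorney fees: 30% of £46,550 = £13,965
Total before cap: £46,550 + £13,965 = £60,515
Cap at £32,800: £60,515 exceeds the cap → £32,800

Total recovery: £32,800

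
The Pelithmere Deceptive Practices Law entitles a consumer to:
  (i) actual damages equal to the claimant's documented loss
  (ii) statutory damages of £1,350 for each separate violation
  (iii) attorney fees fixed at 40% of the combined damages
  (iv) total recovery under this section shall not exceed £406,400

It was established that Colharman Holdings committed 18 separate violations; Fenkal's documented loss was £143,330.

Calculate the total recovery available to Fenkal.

£234,682

Statutory damages: 18 × £1,350 = £24,300
Combined damages: £143,330 + £24,300 = £167,630
Attorney fees: 40% of £167,630 = £67,052
Total before cap: £167,630 + £67,052 = £234,682
Cap at £406,400: £234,682 is within the cap, no reduction.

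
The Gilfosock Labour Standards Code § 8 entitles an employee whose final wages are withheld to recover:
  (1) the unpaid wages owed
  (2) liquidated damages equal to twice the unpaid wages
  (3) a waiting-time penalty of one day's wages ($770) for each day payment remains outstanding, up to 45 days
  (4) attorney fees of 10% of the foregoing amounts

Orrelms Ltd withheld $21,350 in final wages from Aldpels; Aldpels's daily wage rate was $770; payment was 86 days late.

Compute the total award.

$108,570

Doubled: 2 × $21,350 = $42,700
Penalty days: min(86, 45) = 45
Waiting-time penalty: 45 × $770 = $34,650
Subtotal: $21,350 + $42,700 + $34,650 = $98,700
Attorney fees: 10% of $98,700 = $9,870
Total award: $98,700 + $9,870 = $108,570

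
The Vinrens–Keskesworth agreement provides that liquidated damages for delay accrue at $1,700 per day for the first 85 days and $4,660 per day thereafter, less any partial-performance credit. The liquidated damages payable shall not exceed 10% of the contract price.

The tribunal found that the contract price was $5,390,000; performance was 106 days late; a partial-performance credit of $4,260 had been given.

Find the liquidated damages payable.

$238,100

First 85 days: 85 × $1,700 = $144,500
Remaining days: (106 − 85) × $4,660 = $97,860
Accrued per-day damages: $144,500 + $97,860 = $242,360
Less partial-performance credit: $242,360 − $4,260 = $238,100
Cap: 10% of $5,390,000 = $539,000
Cap at $539,000: $238,100 is within the cap, no reduction.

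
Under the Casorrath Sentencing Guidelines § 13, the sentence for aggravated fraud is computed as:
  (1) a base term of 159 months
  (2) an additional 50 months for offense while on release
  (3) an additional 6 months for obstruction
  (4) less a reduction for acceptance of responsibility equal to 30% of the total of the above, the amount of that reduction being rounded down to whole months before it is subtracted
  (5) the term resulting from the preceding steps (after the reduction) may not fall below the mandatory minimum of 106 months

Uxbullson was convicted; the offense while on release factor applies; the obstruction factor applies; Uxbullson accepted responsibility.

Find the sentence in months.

Offense while on release enhancement: +50 months
Obstruction enhancement: +6 months
Adjusted term: 159 months + 50 months + 6 months = 215 months
Acceptance of responsibility reduction: 30% of 215 months = 64 months (rounded down)
After reduction: 215 − 64 = 151 months
Minimum 106 months: 151 months meets the minimum, no increase.

151 months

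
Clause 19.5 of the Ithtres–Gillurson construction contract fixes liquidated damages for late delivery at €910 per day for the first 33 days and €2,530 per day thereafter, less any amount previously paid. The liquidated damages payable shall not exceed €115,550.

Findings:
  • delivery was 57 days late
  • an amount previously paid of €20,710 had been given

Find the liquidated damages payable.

First 33 days: 33 × €910 = €30,030
Remaining days: (57 − 33) × €2,530 = €60,720
Accrued per-day damages: €30,030 + €60,720 = €90,750
Less amount previously paid: €90,750 − €20,710 = €70,040
Cap at €115,550: €70,040 is within the cap, no reduction.

€70,040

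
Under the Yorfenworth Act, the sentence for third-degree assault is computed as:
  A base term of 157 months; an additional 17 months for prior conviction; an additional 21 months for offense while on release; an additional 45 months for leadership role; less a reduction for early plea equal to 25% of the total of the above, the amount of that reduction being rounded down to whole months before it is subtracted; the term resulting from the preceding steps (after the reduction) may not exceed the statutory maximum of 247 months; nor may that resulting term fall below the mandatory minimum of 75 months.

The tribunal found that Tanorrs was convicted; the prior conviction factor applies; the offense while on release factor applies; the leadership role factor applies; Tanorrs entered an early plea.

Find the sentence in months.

Sentence: 180 months

Prior conviction enhancement: +17 months
Offense while on release enhancement: +21 months
Leadership role enhancement: +45 months
Adjusted term: 157 months + 17 months + 21 months + 45 months = 240 months
Early plea reduction: 25% of 240 months = 60 months (rounded down)
After reduction: 240 − 60 = 180 months
Cap at 247 months: 180 months is within the cap, no reduction.
Minimum 75 months: 180 months meets the minimum, no increase.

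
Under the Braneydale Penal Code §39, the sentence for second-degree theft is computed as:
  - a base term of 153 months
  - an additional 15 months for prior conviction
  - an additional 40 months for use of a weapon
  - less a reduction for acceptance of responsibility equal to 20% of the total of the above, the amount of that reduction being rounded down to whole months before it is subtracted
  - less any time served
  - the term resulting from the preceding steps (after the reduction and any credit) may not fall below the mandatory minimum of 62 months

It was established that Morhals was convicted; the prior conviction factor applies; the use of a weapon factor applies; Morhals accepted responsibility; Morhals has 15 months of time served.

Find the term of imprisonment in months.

152 months

Prior conviction enhancement: +15 months
Use of a weapon enhancement: +40 months
Adjusted term: 153 months + 15 months + 40 months = 208 months
Acceptance of responsibility reduction: 20% of 208 months = 41 months (rounded down)
After reduction: 208 − 41 = 167 months
Less time served: 167 months − 15 months = 152 months
Minimum 62 months: 152 months meets the minimum, no increase.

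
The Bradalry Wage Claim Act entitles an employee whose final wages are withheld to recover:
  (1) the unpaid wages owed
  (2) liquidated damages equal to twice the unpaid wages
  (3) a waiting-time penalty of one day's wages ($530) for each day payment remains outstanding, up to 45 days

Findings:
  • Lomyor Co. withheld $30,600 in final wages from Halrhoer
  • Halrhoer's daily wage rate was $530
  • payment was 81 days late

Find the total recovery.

$115,650

Doubled: 2 × $30,600 = $61,200
Penalty days: min(81, 45) = 45
Waiting-time penalty: 45 × $530 = $23,850
Total award: $30,600 + $61,200 + $23,850 = $115,650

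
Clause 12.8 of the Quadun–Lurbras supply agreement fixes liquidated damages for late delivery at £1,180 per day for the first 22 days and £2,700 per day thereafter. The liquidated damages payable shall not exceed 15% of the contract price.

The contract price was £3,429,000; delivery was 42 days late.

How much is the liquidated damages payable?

First 22 days: 22 × £1,180 = £25,960
Remaining days: (42 − 22) × £2,700 = £54,000
Accrued per-day damages: £25,960 + £54,000 = £79,960
Cap: 15% of £3,429,000 = £514,350
Cap at £514,350: £79,960 is within the cap, no reduction.

£79,960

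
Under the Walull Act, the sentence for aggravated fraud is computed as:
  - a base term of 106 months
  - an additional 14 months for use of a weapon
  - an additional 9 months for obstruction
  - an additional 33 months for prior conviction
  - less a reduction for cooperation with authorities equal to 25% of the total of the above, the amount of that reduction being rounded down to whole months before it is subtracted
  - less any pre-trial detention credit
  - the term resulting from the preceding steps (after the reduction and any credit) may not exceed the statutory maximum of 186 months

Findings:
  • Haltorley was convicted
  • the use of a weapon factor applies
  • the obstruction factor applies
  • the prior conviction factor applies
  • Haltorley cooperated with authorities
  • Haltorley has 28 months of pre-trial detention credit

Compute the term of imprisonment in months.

94 months

Use of a weapon enhancement: +14 months
Obstruction enhancement: +9 months
Prior conviction enhancement: +33 months
Adjusted term: 106 months + 14 months + 9 months + 33 months = 162 months
Cooperation with authorities reduction: 25% of 162 months = 40 months (rounded down)
After reduction: 162 − 40 = 122 months
Less pre-trial detention credit: 122 months − 28 months = 94 months
Cap at 186 months: 94 months is within the cap, no reduction.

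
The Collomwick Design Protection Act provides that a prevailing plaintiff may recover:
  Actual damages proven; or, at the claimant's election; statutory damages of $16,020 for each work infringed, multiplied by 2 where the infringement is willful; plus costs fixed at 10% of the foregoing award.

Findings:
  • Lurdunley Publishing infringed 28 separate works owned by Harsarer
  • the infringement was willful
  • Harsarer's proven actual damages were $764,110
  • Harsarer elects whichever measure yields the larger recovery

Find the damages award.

Statutory damages: 28 × $16,020 = $448,560
Doubled: 2 × $448,560 = $897,120
Greater of actual damages ($764,110) or enhanced statutory damages ($897,120): $897,120
Costs: 10% of $897,120 = $89,712
Award plus costs: $897,120 + $89,712 = $986,832

$986,832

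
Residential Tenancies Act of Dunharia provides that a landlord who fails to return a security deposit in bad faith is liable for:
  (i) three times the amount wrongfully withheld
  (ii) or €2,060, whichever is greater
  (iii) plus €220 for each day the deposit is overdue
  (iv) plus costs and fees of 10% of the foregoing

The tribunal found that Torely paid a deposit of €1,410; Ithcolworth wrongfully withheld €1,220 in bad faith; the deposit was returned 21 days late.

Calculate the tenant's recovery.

Recovery: €9,108

Trebled: 3 × €1,220 = €3,660
Minimum €2,060: €3,660 meets the minimum, no increase.
Late-return penalty: 21 × €220 = €4,620
Damages plus late penalty: €3,660 + €4,620 = €8,280
Costs and fees: 10% of €8,280 = €828
Total recovery: €8,280 + €828 = €9,108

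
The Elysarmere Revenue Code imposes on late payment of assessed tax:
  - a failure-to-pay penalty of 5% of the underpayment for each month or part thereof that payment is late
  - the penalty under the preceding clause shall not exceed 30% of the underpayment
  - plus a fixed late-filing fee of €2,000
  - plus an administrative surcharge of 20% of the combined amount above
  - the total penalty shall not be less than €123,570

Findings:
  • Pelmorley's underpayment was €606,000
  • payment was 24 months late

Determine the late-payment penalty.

Accrued rate: 5% × 24 = 120%, capped at 30% → 30%
Failure-to-pay penalty: 30% of €606,000 = €181,800
Penalty before surcharge: €181,800 + €2,000 = €183,800
Administrative surcharge: 20% of €183,800 = €36,760
Total penalty: €183,800 + €36,760 = €220,560
Minimum €123,570: €220,560 meets the minimum, no increase.

€220,560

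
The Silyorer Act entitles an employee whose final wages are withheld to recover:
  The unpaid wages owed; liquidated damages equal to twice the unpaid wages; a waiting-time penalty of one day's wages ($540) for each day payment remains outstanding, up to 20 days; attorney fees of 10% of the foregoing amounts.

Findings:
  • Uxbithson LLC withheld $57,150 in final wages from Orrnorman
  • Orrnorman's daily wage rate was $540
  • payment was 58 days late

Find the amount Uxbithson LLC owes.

$200,475

Doubled: 2 × $57,150 = $114,300
Penalty days: min(58, 20) = 20
Waiting-time penalty: 20 × $540 = $10,800
Subtotal: $57,150 + $114,300 + $10,800 = $182,250
Attorney fees: 10% of $182,250 = $18,225
Total award: $182,250 + $18,225 = $200,475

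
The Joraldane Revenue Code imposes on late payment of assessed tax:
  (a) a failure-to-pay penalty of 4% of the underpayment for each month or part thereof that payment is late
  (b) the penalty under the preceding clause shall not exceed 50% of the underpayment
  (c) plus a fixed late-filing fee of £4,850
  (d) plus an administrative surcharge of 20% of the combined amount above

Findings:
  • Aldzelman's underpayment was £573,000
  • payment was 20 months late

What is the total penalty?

Accrued rate: 4% × 20 = 80%, capped at 50% → 50%
Failure-to-pay penalty: 50% of £573,000 = £286,500
Penalty before surcharge: £286,500 + £4,850 = £291,350
Administrative surcharge: 20% of £291,350 = £58,270
Total penalty: £291,350 + £58,270 = £349,620

£349,620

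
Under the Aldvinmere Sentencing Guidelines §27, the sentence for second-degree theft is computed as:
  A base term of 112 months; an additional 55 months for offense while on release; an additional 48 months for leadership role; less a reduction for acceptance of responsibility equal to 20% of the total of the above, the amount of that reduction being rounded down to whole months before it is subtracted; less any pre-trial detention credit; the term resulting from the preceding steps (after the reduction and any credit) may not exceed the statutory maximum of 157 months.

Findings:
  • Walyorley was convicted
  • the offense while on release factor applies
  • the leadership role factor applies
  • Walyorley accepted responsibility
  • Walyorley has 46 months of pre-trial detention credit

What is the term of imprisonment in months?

126 months

Offense while on release enhancement: +55 months
Leadership role enhancement: +48 months
Adjusted term: 112 months + 55 months + 48 months = 215 months
Acceptance of responsibility reduction: 20% of 215 months = 43 months (rounded down)
After reduction: 215 − 43 = 172 months
Less pre-trial detention credit: 172 months − 46 months = 126 months
Cap at 157 months: 126 months is within the cap, no reduction.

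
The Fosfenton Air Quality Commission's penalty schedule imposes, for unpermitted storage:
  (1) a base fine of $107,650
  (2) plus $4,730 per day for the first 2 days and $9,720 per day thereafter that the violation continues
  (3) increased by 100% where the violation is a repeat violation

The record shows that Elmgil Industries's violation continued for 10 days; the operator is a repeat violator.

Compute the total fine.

Civil penalty: $389,740

First 2 days: 2 × $4,730 = $9,460
Remaining days: (10 − 2) × $9,720 = $77,760
Per-day component: $9,460 + $77,760 = $87,220
Base plus per-day: $107,650 + $87,220 = $194,870
Enhancement: 100% of $194,870 = $194,870
Enhanced fine: $194,870 + $194,870 = $389,740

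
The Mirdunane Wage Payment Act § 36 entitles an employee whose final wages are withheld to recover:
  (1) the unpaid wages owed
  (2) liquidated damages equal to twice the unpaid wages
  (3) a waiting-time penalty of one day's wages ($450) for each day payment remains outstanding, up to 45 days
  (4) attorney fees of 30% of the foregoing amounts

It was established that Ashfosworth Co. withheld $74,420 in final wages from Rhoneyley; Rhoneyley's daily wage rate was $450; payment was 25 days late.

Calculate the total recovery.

Doubled: 2 × $74,420 = $148,840
Penalty days: min(25, 45) = 25
Waiting-time penalty: 25 × $450 = $11,250
Subtotal: $74,420 + $148,840 + $11,250 = $234,510
Attorney fees: 30% of $234,510 = $70,353
Total award: $234,510 + $70,353 = $304,863

$304,863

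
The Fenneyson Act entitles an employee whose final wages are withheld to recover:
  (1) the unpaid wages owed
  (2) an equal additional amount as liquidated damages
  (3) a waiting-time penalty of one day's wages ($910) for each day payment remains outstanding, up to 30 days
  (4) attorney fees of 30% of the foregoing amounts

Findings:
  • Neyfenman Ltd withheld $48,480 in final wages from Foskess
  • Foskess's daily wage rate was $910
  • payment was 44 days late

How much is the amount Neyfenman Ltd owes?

Total award: $161,538

Liquidated damages (equal amount): $48,480
Penalty days: min(44, 30) = 30
Waiting-time penalty: 30 × $910 = $27,300
Subtotal: $48,480 + $48,480 + $27,300 = $124,260
Attorney fees: 30% of $124,260 = $37,278
Total award: $124,260 + $37,278 = $161,538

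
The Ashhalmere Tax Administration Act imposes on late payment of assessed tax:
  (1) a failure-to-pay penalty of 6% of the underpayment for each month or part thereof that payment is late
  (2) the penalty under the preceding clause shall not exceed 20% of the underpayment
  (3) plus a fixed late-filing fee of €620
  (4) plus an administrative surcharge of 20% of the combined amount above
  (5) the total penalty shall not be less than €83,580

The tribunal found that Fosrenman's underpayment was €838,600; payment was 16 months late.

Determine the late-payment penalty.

€202,008

Accrued rate: 6% × 16 = 96%, capped at 20% → 20%
Failure-to-pay penalty: 20% of €838,600 = €167,720
Penalty before surcharge: €167,720 + €620 = €168,340
Administrative surcharge: 20% of €168,340 = €33,668
Total penalty: €168,340 + €33,668 = €202,008
Minimum €83,580: €202,008 meets the minimum, no increase.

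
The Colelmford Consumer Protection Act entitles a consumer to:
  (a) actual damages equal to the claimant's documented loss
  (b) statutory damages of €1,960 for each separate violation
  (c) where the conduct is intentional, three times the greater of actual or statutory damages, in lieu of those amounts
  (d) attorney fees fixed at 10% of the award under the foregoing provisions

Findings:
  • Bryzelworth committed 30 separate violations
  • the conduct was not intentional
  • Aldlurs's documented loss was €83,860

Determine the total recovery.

€156,926

Statutory damages: 30 × €1,960 = €58,800
Conduct not intentional: the in-lieu enhancement does not apply.
Actual plus statutory damages: €83,860 + €58,800 = €142,660
Attorney fees: 10% of €142,660 = €14,266
Total recovery: €142,660 + €14,266 = €156,926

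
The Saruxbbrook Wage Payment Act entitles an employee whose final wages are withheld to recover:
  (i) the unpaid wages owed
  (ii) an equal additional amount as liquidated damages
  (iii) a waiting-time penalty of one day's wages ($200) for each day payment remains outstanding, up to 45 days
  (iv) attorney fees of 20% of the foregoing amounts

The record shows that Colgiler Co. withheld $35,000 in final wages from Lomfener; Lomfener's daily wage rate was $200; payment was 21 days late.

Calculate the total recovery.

Total award: $89,040

Liquidated damages (equal amount): $35,000
Penalty days: min(21, 45) = 21
Waiting-time penalty: 21 × $200 = $4,200
Subtotal: $35,000 + $35,000 + $4,200 = $74,200
Attorney fees: 20% of $74,200 = $14,840
Total award: $74,200 + $14,840 = $89,040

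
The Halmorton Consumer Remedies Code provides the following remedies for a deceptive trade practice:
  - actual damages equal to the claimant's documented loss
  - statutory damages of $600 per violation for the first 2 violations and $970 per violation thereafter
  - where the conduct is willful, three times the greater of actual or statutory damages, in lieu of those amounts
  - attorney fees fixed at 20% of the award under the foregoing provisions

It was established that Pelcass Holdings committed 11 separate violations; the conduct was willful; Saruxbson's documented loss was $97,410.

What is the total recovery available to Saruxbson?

$350,676

First 2 violations: 2 × $600 = $1,200
Remaining violations: (11 − 2) × $970 = $8,730
Statutory damages: $1,200 + $8,730 = $9,930
Greater of actual damages ($97,410) or statutory damages ($9,930): $97,410
Trebled: 3 × $97,410 = $292,230
Attorney fees: 20% of $292,230 = $58,446
Total recovery: $292,230 + $58,446 = $350,676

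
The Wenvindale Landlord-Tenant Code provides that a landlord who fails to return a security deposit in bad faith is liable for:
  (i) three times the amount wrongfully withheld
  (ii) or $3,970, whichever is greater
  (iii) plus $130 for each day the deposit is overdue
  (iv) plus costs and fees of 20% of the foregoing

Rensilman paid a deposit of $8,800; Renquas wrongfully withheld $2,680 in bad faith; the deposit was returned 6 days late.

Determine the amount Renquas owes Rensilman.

$10,584

Trebled: 3 × $2,680 = $8,040
Minimum $3,970: $8,040 meets the minimum, no increase.
Late-return penalty: 6 × $130 = $780
Damages plus late penalty: $8,040 + $780 = $8,820
Costs and fees: 20% of $8,820 = $1,764
Total recovery: $8,820 + $1,764 = $10,584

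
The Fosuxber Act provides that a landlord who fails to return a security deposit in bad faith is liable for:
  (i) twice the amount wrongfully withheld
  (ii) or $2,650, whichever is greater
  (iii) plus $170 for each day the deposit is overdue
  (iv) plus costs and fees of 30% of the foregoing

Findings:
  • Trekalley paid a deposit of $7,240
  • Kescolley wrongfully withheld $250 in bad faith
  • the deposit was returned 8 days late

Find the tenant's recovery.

Doubled: 2 × $250 = $500
Minimum $2,650: $500 is below the minimum → $2,650
Late-return penalty: 8 × $170 = $1,360
Damages plus late penalty: $2,650 + $1,360 = $4,010
Costs and fees: 30% of $4,010 = $1,203
Total recovery: $4,010 + $1,203 = $5,213

$5,213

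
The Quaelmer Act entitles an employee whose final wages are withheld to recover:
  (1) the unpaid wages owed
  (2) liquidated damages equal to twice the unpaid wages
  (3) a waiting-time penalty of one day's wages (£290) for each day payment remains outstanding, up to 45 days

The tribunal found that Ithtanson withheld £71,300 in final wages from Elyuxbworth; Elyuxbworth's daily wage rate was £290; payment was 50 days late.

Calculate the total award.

Doubled: 2 × £71,300 = £142,600
Penalty days: min(50, 45) = 45
Waiting-time penalty: 45 × £290 = £13,050
Total award: £71,300 + £142,600 + £13,050 = £226,950

£226,950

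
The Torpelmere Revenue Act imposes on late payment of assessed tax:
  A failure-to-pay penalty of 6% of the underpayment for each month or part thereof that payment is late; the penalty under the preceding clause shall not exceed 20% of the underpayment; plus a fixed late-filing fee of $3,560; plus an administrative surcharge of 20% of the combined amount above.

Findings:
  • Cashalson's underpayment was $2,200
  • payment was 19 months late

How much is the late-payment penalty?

$4,800

Accrued rate: 6% × 19 = 114%, capped at 20% → 20%
Failure-to-pay penalty: 20% of $2,200 = $440
Penalty before surcharge: $440 + $3,560 = $4,000
Administrative surcharge: 20% of $4,000 = $800
Total penalty: $4,000 + $800 = $4,800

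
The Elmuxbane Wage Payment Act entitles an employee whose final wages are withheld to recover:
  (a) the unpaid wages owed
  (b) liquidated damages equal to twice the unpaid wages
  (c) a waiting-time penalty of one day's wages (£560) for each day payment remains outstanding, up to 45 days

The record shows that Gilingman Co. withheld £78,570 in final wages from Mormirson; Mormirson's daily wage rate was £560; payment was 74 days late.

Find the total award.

Doubled: 2 × £78,570 = £157,140
Penalty days: min(74, 45) = 45
Waiting-time penalty: 45 × £560 = £25,200
Total award: £78,570 + £157,140 + £25,200 = £260,910

£260,910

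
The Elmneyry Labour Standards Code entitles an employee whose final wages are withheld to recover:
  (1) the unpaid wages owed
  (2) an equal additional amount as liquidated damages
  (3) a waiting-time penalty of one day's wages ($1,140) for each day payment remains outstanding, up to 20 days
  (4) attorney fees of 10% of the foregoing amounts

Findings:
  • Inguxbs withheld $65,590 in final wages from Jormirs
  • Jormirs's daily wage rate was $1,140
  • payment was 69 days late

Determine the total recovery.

$169,378

Liquidated damages (equal amount): $65,590
Penalty days: min(69, 20) = 20
Waiting-time penalty: 20 × $1,140 = $22,800
Subtotal: $65,590 + $65,590 + $22,800 = $153,980
Attorney fees: 10% of $153,980 = $15,398
Total award: $153,980 + $15,398 = $169,378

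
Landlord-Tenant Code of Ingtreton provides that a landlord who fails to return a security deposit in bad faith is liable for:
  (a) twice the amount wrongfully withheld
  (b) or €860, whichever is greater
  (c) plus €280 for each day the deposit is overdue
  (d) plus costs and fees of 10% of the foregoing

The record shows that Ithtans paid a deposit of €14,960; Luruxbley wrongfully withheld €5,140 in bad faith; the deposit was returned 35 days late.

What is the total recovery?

Recovery: €22,088

Doubled: 2 × €5,140 = €10,280
Minimum €860: €10,280 meets the minimum, no increase.
Late-return penalty: 35 × €280 = €9,800
Damages plus late penalty: €10,280 + €9,800 = €20,080
Costs and fees: 10% of €20,080 = €2,008
Total recovery: €20,080 + €2,008 = €22,088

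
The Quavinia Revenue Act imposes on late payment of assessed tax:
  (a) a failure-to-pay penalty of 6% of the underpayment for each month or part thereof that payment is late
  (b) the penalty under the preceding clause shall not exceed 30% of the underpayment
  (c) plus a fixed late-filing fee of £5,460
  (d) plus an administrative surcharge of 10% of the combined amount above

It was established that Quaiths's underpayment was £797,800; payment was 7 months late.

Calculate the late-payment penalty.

Accrued rate: 6% × 7 = 42%, capped at 30% → 30%
Failure-to-pay penalty: 30% of £797,800 = £239,340
Penalty before surcharge: £239,340 + £5,460 = £244,800
Administrative surcharge: 10% of £244,800 = £24,480
Total penalty: £244,800 + £24,480 = £269,280

£269,280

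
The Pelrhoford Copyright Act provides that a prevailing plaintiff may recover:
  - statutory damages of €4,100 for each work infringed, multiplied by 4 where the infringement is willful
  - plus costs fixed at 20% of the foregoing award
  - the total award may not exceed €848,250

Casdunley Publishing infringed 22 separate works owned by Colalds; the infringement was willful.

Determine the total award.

Statutory damages: 22 × €4,100 = €90,200
Multiplied by 4: 4 × €90,200 = €360,800
Costs: 20% of €360,800 = €72,160
Award plus costs: €360,800 + €72,160 = €432,960
Cap at €848,250: €432,960 is within the cap, no reduction.

€432,960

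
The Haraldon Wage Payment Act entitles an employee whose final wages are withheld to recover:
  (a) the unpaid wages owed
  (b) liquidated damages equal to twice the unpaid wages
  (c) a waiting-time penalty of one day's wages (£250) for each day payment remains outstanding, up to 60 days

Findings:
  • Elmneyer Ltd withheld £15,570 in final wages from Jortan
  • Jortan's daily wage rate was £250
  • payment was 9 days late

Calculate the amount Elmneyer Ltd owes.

£48,960

Doubled: 2 × £15,570 = £31,140
Penalty days: min(9, 60) = 9
Waiting-time penalty: 9 × £250 = £2,250
Total award: £15,570 + £31,140 + £2,250 = £48,960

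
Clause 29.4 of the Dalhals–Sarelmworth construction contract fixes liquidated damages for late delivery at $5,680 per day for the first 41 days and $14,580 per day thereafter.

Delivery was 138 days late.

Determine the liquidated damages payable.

Liquidated damages: $1,647,140

First 41 days: 41 × $5,680 = $232,880
Remaining days: (138 − 41) × $14,580 = $1,414,260
Accrued per-day damages: $232,880 + $1,414,260 = $1,647,140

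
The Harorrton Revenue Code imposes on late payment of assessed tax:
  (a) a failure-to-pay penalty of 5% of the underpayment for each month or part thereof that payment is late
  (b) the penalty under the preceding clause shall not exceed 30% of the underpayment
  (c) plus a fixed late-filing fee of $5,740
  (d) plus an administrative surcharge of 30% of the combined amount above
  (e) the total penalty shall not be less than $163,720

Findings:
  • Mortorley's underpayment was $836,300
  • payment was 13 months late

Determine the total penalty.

$333,619

Accrued rate: 5% × 13 = 65%, capped at 30% → 30%
Failure-to-pay penalty: 30% of $836,300 = $250,890
Penalty before surcharge: $250,890 + $5,740 = $256,630
Administrative surcharge: 30% of $256,630 = $76,989
Total penalty: $256,630 + $76,989 = $333,619
Minimum $163,720: $333,619 meets the minimum, no increase.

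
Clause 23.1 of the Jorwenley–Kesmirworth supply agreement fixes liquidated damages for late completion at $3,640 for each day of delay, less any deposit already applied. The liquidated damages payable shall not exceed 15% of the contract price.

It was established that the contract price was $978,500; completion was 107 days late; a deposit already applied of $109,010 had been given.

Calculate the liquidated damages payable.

$146,775

Per-day damages: 107 × $3,640 = $389,480
Less deposit already applied: $389,480 − $109,010 = $280,470
Cap: 15% of $978,500 = $146,775
Cap at $146,775: $280,470 exceeds the cap → $146,775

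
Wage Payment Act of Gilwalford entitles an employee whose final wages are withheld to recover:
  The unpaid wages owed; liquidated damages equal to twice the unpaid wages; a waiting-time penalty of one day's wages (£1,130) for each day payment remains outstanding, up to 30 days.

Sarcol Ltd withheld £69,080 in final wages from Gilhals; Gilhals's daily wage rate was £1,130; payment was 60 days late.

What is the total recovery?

£241,140

Doubled: 2 × £69,080 = £138,160
Penalty days: min(60, 30) = 30
Waiting-time penalty: 30 × £1,130 = £33,900
Total award: £69,080 + £138,160 + £33,900 = £241,140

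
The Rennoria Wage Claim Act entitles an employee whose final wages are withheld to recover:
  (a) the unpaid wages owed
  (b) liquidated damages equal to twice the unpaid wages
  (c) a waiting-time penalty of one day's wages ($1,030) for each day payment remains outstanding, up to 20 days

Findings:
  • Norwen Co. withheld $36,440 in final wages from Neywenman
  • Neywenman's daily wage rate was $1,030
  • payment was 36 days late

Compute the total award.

Doubled: 2 × $36,440 = $72,880
Penalty days: min(36, 20) = 20
Waiting-time penalty: 20 × $1,030 = $20,600
Total award: $36,440 + $72,880 + $20,600 = $129,920

$129,920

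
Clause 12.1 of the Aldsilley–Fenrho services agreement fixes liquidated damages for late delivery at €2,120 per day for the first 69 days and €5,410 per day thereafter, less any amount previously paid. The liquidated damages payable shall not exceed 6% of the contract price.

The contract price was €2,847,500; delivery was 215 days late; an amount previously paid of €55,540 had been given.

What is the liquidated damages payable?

€170,850

First 69 days: 69 × €2,120 = €146,280
Remaining days: (215 − 69) × €5,410 = €789,860
Accrued per-day damages: €146,280 + €789,860 = €936,140
Less amount previously paid: €936,140 − €55,540 = €880,600
Cap: 6% of €2,847,500 = €170,850
Cap at €170,850: €880,600 exceeds the cap → €170,850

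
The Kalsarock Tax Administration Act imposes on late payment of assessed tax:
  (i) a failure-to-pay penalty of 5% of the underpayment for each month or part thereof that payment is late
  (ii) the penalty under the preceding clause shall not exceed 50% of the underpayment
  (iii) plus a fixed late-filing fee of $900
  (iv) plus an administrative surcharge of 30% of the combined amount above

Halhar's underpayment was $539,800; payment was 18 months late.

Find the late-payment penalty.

Accrued rate: 5% × 18 = 90%, capped at 50% → 50%
Failure-to-pay penalty: 50% of $539,800 = $269,900
Penalty before surcharge: $269,900 + $900 = $270,800
Administrative surcharge: 30% of $270,800 = $81,240
Total penalty: $270,800 + $81,240 = $352,040

Penalty: $352,040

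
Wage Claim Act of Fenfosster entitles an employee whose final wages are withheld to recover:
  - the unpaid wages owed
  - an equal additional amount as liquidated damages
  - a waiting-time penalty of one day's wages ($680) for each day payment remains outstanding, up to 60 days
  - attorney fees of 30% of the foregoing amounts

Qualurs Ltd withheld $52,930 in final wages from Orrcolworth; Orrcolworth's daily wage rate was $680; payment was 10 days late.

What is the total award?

Total award: $146,458

Liquidated damages (equal amount): $52,930
Penalty days: min(10, 60) = 10
Waiting-time penalty: 10 × $680 = $6,800
Subtotal: $52,930 + $52,930 + $6,800 = $112,660
Attorney fees: 30% of $112,660 = $33,798
Total award: $112,660 + $33,798 = $146,458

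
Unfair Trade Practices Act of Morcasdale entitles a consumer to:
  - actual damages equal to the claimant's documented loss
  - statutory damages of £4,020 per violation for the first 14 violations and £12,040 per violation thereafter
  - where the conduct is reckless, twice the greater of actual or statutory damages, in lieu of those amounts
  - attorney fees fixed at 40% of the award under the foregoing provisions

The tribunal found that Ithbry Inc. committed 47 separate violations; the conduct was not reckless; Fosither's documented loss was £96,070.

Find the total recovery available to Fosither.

£769,538

First 14 violations: 14 × £4,020 = £56,280
Remaining violations: (47 − 14) × £12,040 = £397,320
Statutory damages: £56,280 + £397,320 = £453,600
Conduct not reckless: the in-lieu enhancement does not apply.
Actual plus statutory damages: £96,070 + £453,600 = £549,670
Attorney fees: 40% of £549,670 = £219,868
Total recovery: £549,670 + £219,868 = £769,538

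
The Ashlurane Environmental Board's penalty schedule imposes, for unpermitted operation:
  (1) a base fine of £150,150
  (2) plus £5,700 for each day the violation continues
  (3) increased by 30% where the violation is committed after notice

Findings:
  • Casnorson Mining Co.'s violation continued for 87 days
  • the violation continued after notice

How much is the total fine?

Per-day component: 87 × £5,700 = £495,900
Base plus per-day: £150,150 + £495,900 = £646,050
Enhancement: 30% of £646,050 = £193,815
Enhanced fine: £646,050 + £193,815 = £839,865

£839,865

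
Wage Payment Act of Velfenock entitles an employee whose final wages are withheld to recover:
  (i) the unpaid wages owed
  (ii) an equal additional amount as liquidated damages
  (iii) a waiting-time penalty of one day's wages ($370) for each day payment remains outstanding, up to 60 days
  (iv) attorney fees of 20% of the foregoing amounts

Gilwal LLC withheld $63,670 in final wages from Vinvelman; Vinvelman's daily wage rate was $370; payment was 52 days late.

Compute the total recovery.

$175,896

Liquidated damages (equal amount): $63,670
Penalty days: min(52, 60) = 52
Waiting-time penalty: 52 × $370 = $19,240
Subtotal: $63,670 + $63,670 + $19,240 = $146,580
Attorney fees: 20% of $146,580 = $29,316
Total award: $146,580 + $29,316 = $175,896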